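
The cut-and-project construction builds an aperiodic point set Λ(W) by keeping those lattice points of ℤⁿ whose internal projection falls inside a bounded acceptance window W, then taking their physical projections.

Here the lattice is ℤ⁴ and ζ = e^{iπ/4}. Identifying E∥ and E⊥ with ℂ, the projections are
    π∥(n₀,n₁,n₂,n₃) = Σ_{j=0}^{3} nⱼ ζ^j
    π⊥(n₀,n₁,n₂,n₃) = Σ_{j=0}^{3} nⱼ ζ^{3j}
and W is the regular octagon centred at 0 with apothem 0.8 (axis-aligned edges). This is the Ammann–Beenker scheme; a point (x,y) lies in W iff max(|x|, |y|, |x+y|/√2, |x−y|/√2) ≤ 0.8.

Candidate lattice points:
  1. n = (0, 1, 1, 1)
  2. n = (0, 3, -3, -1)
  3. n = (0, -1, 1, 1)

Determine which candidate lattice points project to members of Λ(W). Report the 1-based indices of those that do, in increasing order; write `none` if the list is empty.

1

Internal map: ζ^{3j} for j=0..3 gives (1,0), (−√2/2,√2/2), (0,−1), (√2/2,√2/2).
candidate 1: n = (0, 1, 1, 1) → π⊥ ≈ (+0.00000, +0.41421); max(|x|,|y|,|x±y|/√2) = 0.41421 ≤ 0.8 ⇒ ∈ W
candidate 2: n = (0, 3, -3, -1) → π⊥ ≈ (-2.82843, +4.41421); max(|x|,|y|,|x±y|/√2) = 5.12132 > 0.8 ⇒ ∉ W
candidate 3: n = (0, -1, 1, 1) → π⊥ ≈ (+1.41421, -1.00000); max(|x|,|y|,|x±y|/√2) = 1.70711 > 0.8 ⇒ ∉ W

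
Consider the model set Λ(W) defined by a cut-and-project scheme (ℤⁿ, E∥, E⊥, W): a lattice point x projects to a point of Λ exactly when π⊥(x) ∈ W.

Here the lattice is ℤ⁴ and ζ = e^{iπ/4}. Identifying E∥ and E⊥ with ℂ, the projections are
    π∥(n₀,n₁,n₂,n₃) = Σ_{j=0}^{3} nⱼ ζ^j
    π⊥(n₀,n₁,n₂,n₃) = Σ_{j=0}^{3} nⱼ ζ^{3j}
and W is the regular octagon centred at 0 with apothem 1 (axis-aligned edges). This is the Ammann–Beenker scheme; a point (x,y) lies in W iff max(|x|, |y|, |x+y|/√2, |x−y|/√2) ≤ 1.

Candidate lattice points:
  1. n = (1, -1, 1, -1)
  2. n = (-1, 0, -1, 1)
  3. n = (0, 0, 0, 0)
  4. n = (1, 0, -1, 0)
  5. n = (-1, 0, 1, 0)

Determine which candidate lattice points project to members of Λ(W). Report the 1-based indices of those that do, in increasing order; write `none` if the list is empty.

π⊥(n) = n₀ + n₁ζ³ + n₂ζ⁶ + n₃ζ⁹ where ζ = e^{iπ/4}.
#1 (1, -1, 1, -1): internal (1.00000, -2.41421); octagon support 2.41421 vs apothem 1 → ∉ W
#2 (-1, 0, -1, 1): internal (-0.29289, 1.70711); octagon support 1.70711 vs apothem 1 → ∉ W
#3 (0, 0, 0, 0): internal (0.00000, 0.00000); octagon support 0.00000 vs apothem 1 → ∈ W
#4 (1, 0, -1, 0): internal (1.00000, 1.00000); octagon support 1.41421 vs apothem 1 → ∉ W
#5 (-1, 0, 1, 0): internal (-1.00000, -1.00000); octagon support 1.41421 vs apothem 1 → ∉ W

3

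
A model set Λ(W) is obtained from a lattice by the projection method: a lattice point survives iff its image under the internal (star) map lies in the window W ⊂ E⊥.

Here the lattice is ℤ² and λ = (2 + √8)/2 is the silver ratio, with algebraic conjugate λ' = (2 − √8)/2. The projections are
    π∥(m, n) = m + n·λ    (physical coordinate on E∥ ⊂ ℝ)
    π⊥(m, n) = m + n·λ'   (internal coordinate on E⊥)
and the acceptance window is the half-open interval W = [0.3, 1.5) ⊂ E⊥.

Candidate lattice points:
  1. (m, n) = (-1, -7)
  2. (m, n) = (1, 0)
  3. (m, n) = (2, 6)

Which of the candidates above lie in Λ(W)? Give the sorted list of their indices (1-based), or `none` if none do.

Numerically λ ≈ 2.414214 and λ' = −1/λ ≈ -0.414214.
#1 (-1,-7): internal coord -1 + (-7)·λ' = +1.899495; +1.899495 ∉ [0.3, 1.5) → out
#2 (1,0): internal coord 1 + (0)·λ' = +1.000000; +1.000000 ∈ [0.3, 1.5) → IN Λ
#3 (2,6): internal coord 2 + (6)·λ' = -0.485281; -0.485281 ∉ [0.3, 1.5) → out

2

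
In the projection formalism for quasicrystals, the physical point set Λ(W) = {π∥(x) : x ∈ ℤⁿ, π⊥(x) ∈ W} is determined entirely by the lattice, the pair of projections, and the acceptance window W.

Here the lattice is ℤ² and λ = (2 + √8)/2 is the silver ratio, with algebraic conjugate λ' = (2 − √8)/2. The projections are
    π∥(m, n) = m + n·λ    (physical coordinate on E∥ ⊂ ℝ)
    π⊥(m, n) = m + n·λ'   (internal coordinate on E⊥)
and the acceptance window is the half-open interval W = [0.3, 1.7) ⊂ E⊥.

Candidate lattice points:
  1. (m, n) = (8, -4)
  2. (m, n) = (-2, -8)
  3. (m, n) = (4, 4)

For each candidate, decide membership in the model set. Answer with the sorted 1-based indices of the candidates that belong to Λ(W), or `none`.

2

λ' = (2−√8)/2 ≈ -0.4142.
#1 (8,-4): internal coord 8 + (-4)·λ' = +9.6569; +9.6569 ∉ [0.3, 1.7) → out
#2 (-2,-8): internal coord -2 + (-8)·λ' = +1.3137; +1.3137 ∈ [0.3, 1.7) → IN Λ
#3 (4,4): internal coord 4 + (4)·λ' = +2.3431; +2.3431 ∉ [0.3, 1.7) → out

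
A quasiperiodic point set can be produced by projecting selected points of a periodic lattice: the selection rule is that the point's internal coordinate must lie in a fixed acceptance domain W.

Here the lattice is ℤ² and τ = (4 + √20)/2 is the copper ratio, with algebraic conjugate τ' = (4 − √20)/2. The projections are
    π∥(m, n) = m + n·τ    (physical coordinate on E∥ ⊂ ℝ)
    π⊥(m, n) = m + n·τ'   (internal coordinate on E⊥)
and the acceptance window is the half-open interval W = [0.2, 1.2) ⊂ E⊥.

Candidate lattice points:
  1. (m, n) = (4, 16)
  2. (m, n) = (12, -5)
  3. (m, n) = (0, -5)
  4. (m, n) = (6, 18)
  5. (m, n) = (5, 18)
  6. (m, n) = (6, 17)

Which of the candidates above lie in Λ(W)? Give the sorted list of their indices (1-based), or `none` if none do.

Compute τ' = (4−√20)/2 = -0.2361, so π⊥(m,n) = m -0.2361·n.
candidate 1: (m,n)=(4,16) → π∥ = 4+16·τ ≈ 71.7771, π⊥ = 4+16·τ' ≈ 0.2229 ∈ [0.2, 1.2) ⇒ IN Λ
candidate 2: (m,n)=(12,-5) → π∥ = 12-5·τ ≈ -9.1803, π⊥ = 12-5·τ' ≈ 13.1803 ∉ [0.2, 1.2) ⇒ out
candidate 3: (m,n)=(0,-5) → π∥ = 0-5·τ ≈ -21.1803, π⊥ = 0-5·τ' ≈ 1.1803 ∈ [0.2, 1.2) ⇒ IN Λ
candidate 4: (m,n)=(6,18) → π∥ = 6+18·τ ≈ 82.2492, π⊥ = 6+18·τ' ≈ 1.7508 ∉ [0.2, 1.2) ⇒ out
candidate 5: (m,n)=(5,18) → π∥ = 5+18·τ ≈ 81.2492, π⊥ = 5+18·τ' ≈ 0.7508 ∈ [0.2, 1.2) ⇒ IN Λ
candidate 6: (m,n)=(6,17) → π∥ = 6+17·τ ≈ 78.0132, π⊥ = 6+17·τ' ≈ 1.9868 ∉ [0.2, 1.2) ⇒ out

1, 3, 5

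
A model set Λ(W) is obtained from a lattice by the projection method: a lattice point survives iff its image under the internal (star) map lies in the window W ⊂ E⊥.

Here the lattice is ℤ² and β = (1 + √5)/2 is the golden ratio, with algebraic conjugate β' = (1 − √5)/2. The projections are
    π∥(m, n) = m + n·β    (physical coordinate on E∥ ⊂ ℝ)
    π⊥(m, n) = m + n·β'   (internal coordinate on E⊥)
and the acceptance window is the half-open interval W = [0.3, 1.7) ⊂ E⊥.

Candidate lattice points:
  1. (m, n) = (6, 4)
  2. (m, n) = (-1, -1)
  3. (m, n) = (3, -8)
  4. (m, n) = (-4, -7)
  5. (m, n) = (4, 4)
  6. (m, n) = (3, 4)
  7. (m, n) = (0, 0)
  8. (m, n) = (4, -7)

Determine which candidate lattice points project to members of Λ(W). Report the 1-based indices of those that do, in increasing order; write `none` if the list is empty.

Compute β' = (1−√5)/2 = -0.61803, so π⊥(m,n) = m -0.61803·n.
[1] lift (6,4): star map gives 3.52786; window check 0.3 ≤ 3.52786 < 1.7 is false → out
[2] lift (-1,-1): star map gives -0.38197; window check 0.3 ≤ -0.38197 < 1.7 is false → out
[3] lift (3,-8): star map gives 7.94427; window check 0.3 ≤ 7.94427 < 1.7 is false → out
[4] lift (-4,-7): star map gives 0.32624; window check 0.3 ≤ 0.32624 < 1.7 is true → IN Λ
[5] lift (4,4): star map gives 1.52786; window check 0.3 ≤ 1.52786 < 1.7 is true → IN Λ
[6] lift (3,4): star map gives 0.52786; window check 0.3 ≤ 0.52786 < 1.7 is true → IN Λ
[7] lift (0,0): star map gives 0.00000; window check 0.3 ≤ 0.00000 < 1.7 is false → out
[8] lift (4,-7): star map gives 8.32624; window check 0.3 ≤ 8.32624 < 1.7 is false → out

4, 5, 6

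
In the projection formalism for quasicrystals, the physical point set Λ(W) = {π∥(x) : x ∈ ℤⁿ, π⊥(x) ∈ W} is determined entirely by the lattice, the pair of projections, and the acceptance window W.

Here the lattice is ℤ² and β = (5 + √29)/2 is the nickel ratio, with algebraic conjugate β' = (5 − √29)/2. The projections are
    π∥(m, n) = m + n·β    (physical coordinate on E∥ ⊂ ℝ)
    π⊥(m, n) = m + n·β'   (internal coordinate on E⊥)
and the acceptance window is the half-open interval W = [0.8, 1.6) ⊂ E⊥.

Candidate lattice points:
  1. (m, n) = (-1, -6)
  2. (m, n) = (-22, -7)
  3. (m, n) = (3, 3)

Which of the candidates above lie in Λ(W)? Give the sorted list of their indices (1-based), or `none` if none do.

Compute β' = (5−√29)/2 = -0.19258, so π⊥(m,n) = m -0.19258·n.
#1 (-1,-6): internal coord -1 + (-6)·β' = +0.15549; +0.15549 ∉ [0.8, 1.6) → out
#2 (-22,-7): internal coord -22 + (-7)·β' = -20.65192; -20.65192 ∉ [0.8, 1.6) → out
#3 (3,3): internal coord 3 + (3)·β' = +2.42225; +2.42225 ∉ [0.8, 1.6) → out

none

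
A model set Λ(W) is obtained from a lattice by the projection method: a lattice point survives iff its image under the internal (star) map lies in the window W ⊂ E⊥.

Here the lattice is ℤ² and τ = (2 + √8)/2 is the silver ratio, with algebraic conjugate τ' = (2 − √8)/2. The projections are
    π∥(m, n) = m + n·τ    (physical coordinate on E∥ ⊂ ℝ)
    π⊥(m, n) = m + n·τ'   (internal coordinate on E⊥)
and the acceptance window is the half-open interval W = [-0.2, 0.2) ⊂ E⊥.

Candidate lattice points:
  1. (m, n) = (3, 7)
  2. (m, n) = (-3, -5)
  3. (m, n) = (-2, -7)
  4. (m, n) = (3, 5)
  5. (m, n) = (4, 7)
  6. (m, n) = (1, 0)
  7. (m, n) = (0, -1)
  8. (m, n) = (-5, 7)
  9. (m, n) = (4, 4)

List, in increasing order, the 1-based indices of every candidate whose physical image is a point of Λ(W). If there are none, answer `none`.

1

Compute τ' = (2−√8)/2 = -0.41421, so π⊥(m,n) = m -0.41421·n.
candidate 1: (m,n)=(3,7) → π∥ = 3+7·τ ≈ 19.89949, π⊥ = 3+7·τ' ≈ 0.10051 ∈ [-0.2, 0.2) ⇒ IN Λ
candidate 2: (m,n)=(-3,-5) → π∥ = -3-5·τ ≈ -15.07107, π⊥ = -3-5·τ' ≈ -0.92893 ∉ [-0.2, 0.2) ⇒ out
candidate 3: (m,n)=(-2,-7) → π∥ = -2-7·τ ≈ -18.89949, π⊥ = -2-7·τ' ≈ 0.89949 ∉ [-0.2, 0.2) ⇒ out
candidate 4: (m,n)=(3,5) → π∥ = 3+5·τ ≈ 15.07107, π⊥ = 3+5·τ' ≈ 0.92893 ∉ [-0.2, 0.2) ⇒ out
candidate 5: (m,n)=(4,7) → π∥ = 4+7·τ ≈ 20.89949, π⊥ = 4+7·τ' ≈ 1.10051 ∉ [-0.2, 0.2) ⇒ out
candidate 6: (m,n)=(1,0) → π∥ = 1+0·τ ≈ 1.00000, π⊥ = 1+0·τ' ≈ 1.00000 ∉ [-0.2, 0.2) ⇒ out
candidate 7: (m,n)=(0,-1) → π∥ = 0-1·τ ≈ -2.41421, π⊥ = 0-1·τ' ≈ 0.41421 ∉ [-0.2, 0.2) ⇒ out
candidate 8: (m,n)=(-5,7) → π∥ = -5+7·τ ≈ 11.89949, π⊥ = -5+7·τ' ≈ -7.89949 ∉ [-0.2, 0.2) ⇒ out
candidate 9: (m,n)=(4,4) → π∥ = 4+4·τ ≈ 13.65685, π⊥ = 4+4·τ' ≈ 2.34315 ∉ [-0.2, 0.2) ⇒ out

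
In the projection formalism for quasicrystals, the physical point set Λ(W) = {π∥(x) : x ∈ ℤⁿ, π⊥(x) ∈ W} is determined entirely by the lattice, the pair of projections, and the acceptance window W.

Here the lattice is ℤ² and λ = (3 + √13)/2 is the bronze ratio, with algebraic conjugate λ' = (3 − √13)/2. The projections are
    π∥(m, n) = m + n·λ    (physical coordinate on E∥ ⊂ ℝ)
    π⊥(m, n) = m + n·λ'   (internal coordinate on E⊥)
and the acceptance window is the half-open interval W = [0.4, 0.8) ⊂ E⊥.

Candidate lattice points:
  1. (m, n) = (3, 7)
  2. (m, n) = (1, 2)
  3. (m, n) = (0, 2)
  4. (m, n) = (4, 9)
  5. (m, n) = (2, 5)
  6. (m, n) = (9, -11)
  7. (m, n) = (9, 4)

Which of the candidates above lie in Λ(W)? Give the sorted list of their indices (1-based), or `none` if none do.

5

Compute λ' = (3−√13)/2 = -0.30278, so π⊥(m,n) = m -0.30278·n.
candidate 1: (m,n)=(3,7) → π∥ = 3+7·λ ≈ 26.11943, π⊥ = 3+7·λ' ≈ 0.88057 ∉ [0.4, 0.8) ⇒ out
candidate 2: (m,n)=(1,2) → π∥ = 1+2·λ ≈ 7.60555, π⊥ = 1+2·λ' ≈ 0.39445 ∉ [0.4, 0.8) ⇒ out
candidate 3: (m,n)=(0,2) → π∥ = 0+2·λ ≈ 6.60555, π⊥ = 0+2·λ' ≈ -0.60555 ∉ [0.4, 0.8) ⇒ out
candidate 4: (m,n)=(4,9) → π∥ = 4+9·λ ≈ 33.72498, π⊥ = 4+9·λ' ≈ 1.27502 ∉ [0.4, 0.8) ⇒ out
candidate 5: (m,n)=(2,5) → π∥ = 2+5·λ ≈ 18.51388, π⊥ = 2+5·λ' ≈ 0.48612 ∈ [0.4, 0.8) ⇒ IN Λ
candidate 6: (m,n)=(9,-11) → π∥ = 9-11·λ ≈ -27.33053, π⊥ = 9-11·λ' ≈ 12.33053 ∉ [0.4, 0.8) ⇒ out
candidate 7: (m,n)=(9,4) → π∥ = 9+4·λ ≈ 22.21110, π⊥ = 9+4·λ' ≈ 7.78890 ∉ [0.4, 0.8) ⇒ out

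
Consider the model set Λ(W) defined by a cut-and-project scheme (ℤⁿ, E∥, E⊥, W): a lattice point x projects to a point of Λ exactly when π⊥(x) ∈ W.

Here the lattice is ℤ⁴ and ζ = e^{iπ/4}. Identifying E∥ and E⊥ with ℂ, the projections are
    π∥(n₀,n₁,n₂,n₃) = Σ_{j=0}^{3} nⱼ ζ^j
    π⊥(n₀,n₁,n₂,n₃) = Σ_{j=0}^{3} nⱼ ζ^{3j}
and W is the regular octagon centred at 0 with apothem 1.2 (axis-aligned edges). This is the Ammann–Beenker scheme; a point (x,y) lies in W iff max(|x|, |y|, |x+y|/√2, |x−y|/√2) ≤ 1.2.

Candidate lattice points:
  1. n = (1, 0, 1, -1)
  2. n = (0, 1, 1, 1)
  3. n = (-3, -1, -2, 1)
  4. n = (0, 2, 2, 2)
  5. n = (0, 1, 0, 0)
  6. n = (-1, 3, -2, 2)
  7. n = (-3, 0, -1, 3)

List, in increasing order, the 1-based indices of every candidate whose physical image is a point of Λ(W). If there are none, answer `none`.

With ζ = e^{iπ/4} the internal vectors are ζ^0,ζ^3,ζ^6,ζ^9.
candidate 1: n = (1, 0, 1, -1) → π⊥ ≈ (+0.29289, -1.70711); max(|x|,|y|,|x±y|/√2) = 1.70711 > 1.2 ⇒ ∉ W
candidate 2: n = (0, 1, 1, 1) → π⊥ ≈ (+0.00000, +0.41421); max(|x|,|y|,|x±y|/√2) = 0.41421 ≤ 1.2 ⇒ ∈ W
candidate 3: n = (-3, -1, -2, 1) → π⊥ ≈ (-1.58579, +2.00000); max(|x|,|y|,|x±y|/√2) = 2.53553 > 1.2 ⇒ ∉ W
candidate 4: n = (0, 2, 2, 2) → π⊥ ≈ (+0.00000, +0.82843); max(|x|,|y|,|x±y|/√2) = 0.82843 ≤ 1.2 ⇒ ∈ W
candidate 5: n = (0, 1, 0, 0) → π⊥ ≈ (-0.70711, +0.70711); max(|x|,|y|,|x±y|/√2) = 1.00000 ≤ 1.2 ⇒ ∈ W
candidate 6: n = (-1, 3, -2, 2) → π⊥ ≈ (-1.70711, +5.53553); max(|x|,|y|,|x±y|/√2) = 5.53553 > 1.2 ⇒ ∉ W
candidate 7: n = (-3, 0, -1, 3) → π⊥ ≈ (-0.87868, +3.12132); max(|x|,|y|,|x±y|/√2) = 3.12132 > 1.2 ⇒ ∉ W

2, 4, 5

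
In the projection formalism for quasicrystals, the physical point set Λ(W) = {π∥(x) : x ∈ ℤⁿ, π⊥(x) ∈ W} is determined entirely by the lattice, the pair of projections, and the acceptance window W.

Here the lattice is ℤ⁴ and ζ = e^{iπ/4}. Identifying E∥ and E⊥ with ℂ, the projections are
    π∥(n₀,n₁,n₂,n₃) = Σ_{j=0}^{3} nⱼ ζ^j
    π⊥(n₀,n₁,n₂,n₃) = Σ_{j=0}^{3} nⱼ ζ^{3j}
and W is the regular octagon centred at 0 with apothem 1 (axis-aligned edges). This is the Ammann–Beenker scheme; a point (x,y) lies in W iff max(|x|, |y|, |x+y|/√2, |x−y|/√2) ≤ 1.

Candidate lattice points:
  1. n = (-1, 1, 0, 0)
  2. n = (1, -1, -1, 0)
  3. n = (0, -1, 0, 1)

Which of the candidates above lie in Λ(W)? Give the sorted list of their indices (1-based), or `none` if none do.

none

With ζ = e^{iπ/4} the internal vectors are ζ^0,ζ^3,ζ^6,ζ^9.
#1 (-1, 1, 0, 0): internal (-1.7071, 0.7071); octagon support 1.7071 vs apothem 1 → ∉ W
#2 (1, -1, -1, 0): internal (1.7071, 0.2929); octagon support 1.7071 vs apothem 1 → ∉ W
#3 (0, -1, 0, 1): internal (1.4142, 0.0000); octagon support 1.4142 vs apothem 1 → ∉ W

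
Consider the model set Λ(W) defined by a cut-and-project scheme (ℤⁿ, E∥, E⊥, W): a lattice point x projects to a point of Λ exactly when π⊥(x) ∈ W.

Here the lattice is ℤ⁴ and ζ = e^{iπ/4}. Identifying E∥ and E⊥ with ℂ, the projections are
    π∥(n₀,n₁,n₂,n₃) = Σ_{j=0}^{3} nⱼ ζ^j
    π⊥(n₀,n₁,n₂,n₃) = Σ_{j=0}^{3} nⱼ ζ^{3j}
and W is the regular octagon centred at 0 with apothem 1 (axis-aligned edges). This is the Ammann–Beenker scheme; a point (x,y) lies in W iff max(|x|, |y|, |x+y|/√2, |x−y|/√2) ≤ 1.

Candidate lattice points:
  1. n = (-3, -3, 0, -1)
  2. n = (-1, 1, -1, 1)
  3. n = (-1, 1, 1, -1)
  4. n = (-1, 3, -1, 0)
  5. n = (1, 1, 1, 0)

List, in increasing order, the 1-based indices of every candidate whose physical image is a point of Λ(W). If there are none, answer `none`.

5

With ζ = e^{iπ/4} the internal vectors are ζ^0,ζ^3,ζ^6,ζ^9.
candidate 1: n = (-3, -3, 0, -1) → π⊥ ≈ (-1.585786, -2.828427); max(|x|,|y|,|x±y|/√2) = 3.121320 > 1 ⇒ ∉ W
candidate 2: n = (-1, 1, -1, 1) → π⊥ ≈ (-1.000000, +2.414214); max(|x|,|y|,|x±y|/√2) = 2.414214 > 1 ⇒ ∉ W
candidate 3: n = (-1, 1, 1, -1) → π⊥ ≈ (-2.414214, -1.000000); max(|x|,|y|,|x±y|/√2) = 2.414214 > 1 ⇒ ∉ W
candidate 4: n = (-1, 3, -1, 0) → π⊥ ≈ (-3.121320, +3.121320); max(|x|,|y|,|x±y|/√2) = 4.414214 > 1 ⇒ ∉ W
candidate 5: n = (1, 1, 1, 0) → π⊥ ≈ (+0.292893, -0.292893); max(|x|,|y|,|x±y|/√2) = 0.414214 ≤ 1 ⇒ ∈ W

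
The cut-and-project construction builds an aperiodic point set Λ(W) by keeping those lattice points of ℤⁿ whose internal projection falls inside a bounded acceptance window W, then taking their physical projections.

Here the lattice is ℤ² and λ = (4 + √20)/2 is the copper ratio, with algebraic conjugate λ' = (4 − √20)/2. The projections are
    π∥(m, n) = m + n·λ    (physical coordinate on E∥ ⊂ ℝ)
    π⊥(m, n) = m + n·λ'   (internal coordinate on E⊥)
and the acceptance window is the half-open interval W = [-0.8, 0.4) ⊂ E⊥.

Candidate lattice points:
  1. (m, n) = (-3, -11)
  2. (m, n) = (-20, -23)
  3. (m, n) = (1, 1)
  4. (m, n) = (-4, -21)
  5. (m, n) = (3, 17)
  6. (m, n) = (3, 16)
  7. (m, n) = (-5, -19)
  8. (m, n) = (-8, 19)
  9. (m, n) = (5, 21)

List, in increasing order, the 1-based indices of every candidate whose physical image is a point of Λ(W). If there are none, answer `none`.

1, 6, 7, 9

λ' = (4−√20)/2 ≈ -0.23607.
[1] lift (-3,-11): star map gives -0.40325; window check -0.8 ≤ -0.40325 < 0.4 is true → IN Λ
[2] lift (-20,-23): star map gives -14.57044; window check -0.8 ≤ -14.57044 < 0.4 is false → out
[3] lift (1,1): star map gives 0.76393; window check -0.8 ≤ 0.76393 < 0.4 is false → out
[4] lift (-4,-21): star map gives 0.95743; window check -0.8 ≤ 0.95743 < 0.4 is false → out
[5] lift (3,17): star map gives -1.01316; window check -0.8 ≤ -1.01316 < 0.4 is false → out
[6] lift (3,16): star map gives -0.77709; window check -0.8 ≤ -0.77709 < 0.4 is true → IN Λ
[7] lift (-5,-19): star map gives -0.51471; window check -0.8 ≤ -0.51471 < 0.4 is true → IN Λ
[8] lift (-8,19): star map gives -12.48529; window check -0.8 ≤ -12.48529 < 0.4 is false → out
[9] lift (5,21): star map gives 0.04257; window check -0.8 ≤ 0.04257 < 0.4 is true → IN Λ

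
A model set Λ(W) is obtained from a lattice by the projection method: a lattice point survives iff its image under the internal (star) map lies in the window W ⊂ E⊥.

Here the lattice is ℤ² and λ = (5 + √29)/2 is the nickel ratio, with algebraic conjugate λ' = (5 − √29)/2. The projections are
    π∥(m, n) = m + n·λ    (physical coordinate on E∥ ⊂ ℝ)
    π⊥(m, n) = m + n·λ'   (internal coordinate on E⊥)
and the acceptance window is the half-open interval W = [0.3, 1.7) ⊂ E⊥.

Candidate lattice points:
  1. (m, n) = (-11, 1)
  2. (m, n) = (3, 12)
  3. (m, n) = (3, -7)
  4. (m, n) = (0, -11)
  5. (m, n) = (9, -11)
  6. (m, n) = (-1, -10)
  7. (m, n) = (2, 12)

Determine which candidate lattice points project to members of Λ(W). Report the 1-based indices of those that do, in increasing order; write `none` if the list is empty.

2, 6

Numerically λ ≈ 5.192582 and λ' = −1/λ ≈ -0.192582.
candidate 1: (m,n)=(-11,1) → π∥ = -11+1·λ ≈ -5.807418, π⊥ = -11+1·λ' ≈ -11.192582 ∉ [0.3, 1.7) ⇒ out
candidate 2: (m,n)=(3,12) → π∥ = 3+12·λ ≈ 65.310989, π⊥ = 3+12·λ' ≈ 0.689011 ∈ [0.3, 1.7) ⇒ IN Λ
candidate 3: (m,n)=(3,-7) → π∥ = 3-7·λ ≈ -33.348077, π⊥ = 3-7·λ' ≈ 4.348077 ∉ [0.3, 1.7) ⇒ out
candidate 4: (m,n)=(0,-11) → π∥ = 0-11·λ ≈ -57.118406, π⊥ = 0-11·λ' ≈ 2.118406 ∉ [0.3, 1.7) ⇒ out
candidate 5: (m,n)=(9,-11) → π∥ = 9-11·λ ≈ -48.118406, π⊥ = 9-11·λ' ≈ 11.118406 ∉ [0.3, 1.7) ⇒ out
candidate 6: (m,n)=(-1,-10) → π∥ = -1-10·λ ≈ -52.925824, π⊥ = -1-10·λ' ≈ 0.925824 ∈ [0.3, 1.7) ⇒ IN Λ
candidate 7: (m,n)=(2,12) → π∥ = 2+12·λ ≈ 64.310989, π⊥ = 2+12·λ' ≈ -0.310989 ∉ [0.3, 1.7) ⇒ out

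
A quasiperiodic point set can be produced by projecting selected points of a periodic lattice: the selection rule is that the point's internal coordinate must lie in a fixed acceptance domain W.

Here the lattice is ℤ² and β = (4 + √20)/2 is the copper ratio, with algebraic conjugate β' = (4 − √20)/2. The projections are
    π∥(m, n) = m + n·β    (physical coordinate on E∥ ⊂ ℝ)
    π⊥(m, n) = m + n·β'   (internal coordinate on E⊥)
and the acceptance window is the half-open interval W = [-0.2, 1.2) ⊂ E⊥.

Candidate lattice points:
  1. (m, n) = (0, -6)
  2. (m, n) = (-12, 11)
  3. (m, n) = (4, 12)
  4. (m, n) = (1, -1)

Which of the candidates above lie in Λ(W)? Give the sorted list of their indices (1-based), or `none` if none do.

3

Numerically β ≈ 4.2361 and β' = −1/β ≈ -0.2361.
#1 (0,-6): internal coord 0 + (-6)·β' = +1.4164; +1.4164 ∉ [-0.2, 1.2) → out
#2 (-12,11): internal coord -12 + (11)·β' = -14.5967; -14.5967 ∉ [-0.2, 1.2) → out
#3 (4,12): internal coord 4 + (12)·β' = +1.1672; +1.1672 ∈ [-0.2, 1.2) → IN Λ
#4 (1,-1): internal coord 1 + (-1)·β' = +1.2361; +1.2361 ∉ [-0.2, 1.2) → out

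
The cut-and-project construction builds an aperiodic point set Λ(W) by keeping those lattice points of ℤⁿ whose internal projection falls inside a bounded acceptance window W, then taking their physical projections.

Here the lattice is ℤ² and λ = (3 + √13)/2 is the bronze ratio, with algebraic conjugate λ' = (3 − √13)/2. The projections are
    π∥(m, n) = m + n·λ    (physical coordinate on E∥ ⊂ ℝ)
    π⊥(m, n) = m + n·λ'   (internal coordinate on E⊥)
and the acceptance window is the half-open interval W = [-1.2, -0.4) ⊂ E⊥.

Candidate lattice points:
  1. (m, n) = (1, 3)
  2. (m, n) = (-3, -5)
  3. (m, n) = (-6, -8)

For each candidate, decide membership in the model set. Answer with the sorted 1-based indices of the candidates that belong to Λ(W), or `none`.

Numerically λ ≈ 3.30278 and λ' = −1/λ ≈ -0.30278.
#1 (1,3): internal coord 1 + (3)·λ' = +0.09167; +0.09167 ∉ [-1.2, -0.4) → out
#2 (-3,-5): internal coord -3 + (-5)·λ' = -1.48612; -1.48612 ∉ [-1.2, -0.4) → out
#3 (-6,-8): internal coord -6 + (-8)·λ' = -3.57779; -3.57779 ∉ [-1.2, -0.4) → out

none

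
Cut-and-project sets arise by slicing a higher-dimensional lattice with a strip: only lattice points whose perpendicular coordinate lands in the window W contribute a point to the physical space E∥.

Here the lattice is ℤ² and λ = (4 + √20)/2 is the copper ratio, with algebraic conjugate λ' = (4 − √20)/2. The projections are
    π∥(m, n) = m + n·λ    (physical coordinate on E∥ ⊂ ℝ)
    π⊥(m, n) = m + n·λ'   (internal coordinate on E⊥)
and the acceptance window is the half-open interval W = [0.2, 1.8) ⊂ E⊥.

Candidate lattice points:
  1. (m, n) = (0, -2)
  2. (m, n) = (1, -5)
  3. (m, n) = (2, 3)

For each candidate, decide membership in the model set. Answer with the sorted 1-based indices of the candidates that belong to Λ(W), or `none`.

Numerically λ ≈ 4.2361 and λ' = −1/λ ≈ -0.2361.
#1 (0,-2): internal coord 0 + (-2)·λ' = +0.4721; +0.4721 ∈ [0.2, 1.8) → IN Λ
#2 (1,-5): internal coord 1 + (-5)·λ' = +2.1803; +2.1803 ∉ [0.2, 1.8) → out
#3 (2,3): internal coord 2 + (3)·λ' = +1.2918; +1.2918 ∈ [0.2, 1.8) → IN Λ

1, 3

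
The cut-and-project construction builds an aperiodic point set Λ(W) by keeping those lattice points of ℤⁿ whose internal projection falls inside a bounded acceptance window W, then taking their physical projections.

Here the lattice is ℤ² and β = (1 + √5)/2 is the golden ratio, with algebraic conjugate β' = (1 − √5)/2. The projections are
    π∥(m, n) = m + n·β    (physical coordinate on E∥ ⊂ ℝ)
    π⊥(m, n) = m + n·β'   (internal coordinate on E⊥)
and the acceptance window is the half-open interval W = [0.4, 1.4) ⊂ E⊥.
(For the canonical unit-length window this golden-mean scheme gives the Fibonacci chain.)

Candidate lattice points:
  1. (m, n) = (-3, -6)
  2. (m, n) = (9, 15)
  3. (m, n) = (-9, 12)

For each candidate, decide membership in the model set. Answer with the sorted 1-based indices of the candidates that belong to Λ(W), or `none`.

β' = (1−√5)/2 ≈ -0.618034.
candidate 1: (m,n)=(-3,-6) → π∥ = -3-6·β ≈ -12.708204, π⊥ = -3-6·β' ≈ 0.708204 ∈ [0.4, 1.4) ⇒ IN Λ
candidate 2: (m,n)=(9,15) → π∥ = 9+15·β ≈ 33.270510, π⊥ = 9+15·β' ≈ -0.270510 ∉ [0.4, 1.4) ⇒ out
candidate 3: (m,n)=(-9,12) → π∥ = -9+12·β ≈ 10.416408, π⊥ = -9+12·β' ≈ -16.416408 ∉ [0.4, 1.4) ⇒ out

1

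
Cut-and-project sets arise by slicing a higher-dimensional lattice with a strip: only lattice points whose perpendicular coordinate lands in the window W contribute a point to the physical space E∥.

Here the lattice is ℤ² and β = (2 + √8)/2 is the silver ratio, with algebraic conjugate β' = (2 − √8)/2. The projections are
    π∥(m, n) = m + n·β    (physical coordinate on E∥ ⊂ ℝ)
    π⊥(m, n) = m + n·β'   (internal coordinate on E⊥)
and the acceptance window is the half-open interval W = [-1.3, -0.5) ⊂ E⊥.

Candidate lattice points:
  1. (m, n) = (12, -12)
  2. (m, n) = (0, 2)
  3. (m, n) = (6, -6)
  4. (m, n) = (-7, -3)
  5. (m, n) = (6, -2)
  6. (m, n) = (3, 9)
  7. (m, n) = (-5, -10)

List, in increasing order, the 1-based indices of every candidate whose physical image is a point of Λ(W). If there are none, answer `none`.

2, 6, 7

β' = (2−√8)/2 ≈ -0.4142.
#1 (12,-12): internal coord 12 + (-12)·β' = +16.9706; +16.9706 ∉ [-1.3, -0.5) → out
#2 (0,2): internal coord 0 + (2)·β' = -0.8284; -0.8284 ∈ [-1.3, -0.5) → IN Λ
#3 (6,-6): internal coord 6 + (-6)·β' = +8.4853; +8.4853 ∉ [-1.3, -0.5) → out
#4 (-7,-3): internal coord -7 + (-3)·β' = -5.7574; -5.7574 ∉ [-1.3, -0.5) → out
#5 (6,-2): internal coord 6 + (-2)·β' = +6.8284; +6.8284 ∉ [-1.3, -0.5) → out
#6 (3,9): internal coord 3 + (9)·β' = -0.7279; -0.7279 ∈ [-1.3, -0.5) → IN Λ
#7 (-5,-10): internal coord -5 + (-10)·β' = -0.8579; -0.8579 ∈ [-1.3, -0.5) → IN Λ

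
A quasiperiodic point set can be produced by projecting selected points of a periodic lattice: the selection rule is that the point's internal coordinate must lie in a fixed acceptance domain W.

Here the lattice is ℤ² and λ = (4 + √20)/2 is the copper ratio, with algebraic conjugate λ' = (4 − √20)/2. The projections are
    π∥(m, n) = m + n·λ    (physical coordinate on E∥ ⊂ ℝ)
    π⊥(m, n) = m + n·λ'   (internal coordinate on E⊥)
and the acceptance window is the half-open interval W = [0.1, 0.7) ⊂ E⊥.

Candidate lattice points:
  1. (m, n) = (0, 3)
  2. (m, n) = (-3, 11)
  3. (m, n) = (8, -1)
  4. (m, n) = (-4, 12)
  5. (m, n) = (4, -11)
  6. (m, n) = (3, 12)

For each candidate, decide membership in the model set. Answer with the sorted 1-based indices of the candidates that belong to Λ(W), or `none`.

6

λ' = (4−√20)/2 ≈ -0.23607.
candidate 1: (m,n)=(0,3) → π∥ = 0+3·λ ≈ 12.70820, π⊥ = 0+3·λ' ≈ -0.70820 ∉ [0.1, 0.7) ⇒ out
candidate 2: (m,n)=(-3,11) → π∥ = -3+11·λ ≈ 43.59675, π⊥ = -3+11·λ' ≈ -5.59675 ∉ [0.1, 0.7) ⇒ out
candidate 3: (m,n)=(8,-1) → π∥ = 8-1·λ ≈ 3.76393, π⊥ = 8-1·λ' ≈ 8.23607 ∉ [0.1, 0.7) ⇒ out
candidate 4: (m,n)=(-4,12) → π∥ = -4+12·λ ≈ 46.83282, π⊥ = -4+12·λ' ≈ -6.83282 ∉ [0.1, 0.7) ⇒ out
candidate 5: (m,n)=(4,-11) → π∥ = 4-11·λ ≈ -42.59675, π⊥ = 4-11·λ' ≈ 6.59675 ∉ [0.1, 0.7) ⇒ out
candidate 6: (m,n)=(3,12) → π∥ = 3+12·λ ≈ 53.83282, π⊥ = 3+12·λ' ≈ 0.16718 ∈ [0.1, 0.7) ⇒ IN Λ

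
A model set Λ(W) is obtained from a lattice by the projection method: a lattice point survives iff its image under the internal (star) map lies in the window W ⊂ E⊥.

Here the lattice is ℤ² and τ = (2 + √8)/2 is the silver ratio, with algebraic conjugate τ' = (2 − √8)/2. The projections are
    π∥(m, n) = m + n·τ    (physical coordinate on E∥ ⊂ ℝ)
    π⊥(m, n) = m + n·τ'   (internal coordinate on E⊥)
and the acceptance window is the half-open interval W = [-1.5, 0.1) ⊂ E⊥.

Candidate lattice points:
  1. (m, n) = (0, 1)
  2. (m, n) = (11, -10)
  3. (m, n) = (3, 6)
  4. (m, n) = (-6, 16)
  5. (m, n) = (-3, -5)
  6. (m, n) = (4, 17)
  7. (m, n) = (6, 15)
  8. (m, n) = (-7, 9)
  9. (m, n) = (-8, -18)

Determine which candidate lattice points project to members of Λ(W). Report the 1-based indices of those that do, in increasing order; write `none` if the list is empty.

Numerically τ ≈ 2.4142 and τ' = −1/τ ≈ -0.4142.
#1 (0,1): internal coord 0 + (1)·τ' = -0.4142; -0.4142 ∈ [-1.5, 0.1) → IN Λ
#2 (11,-10): internal coord 11 + (-10)·τ' = +15.1421; +15.1421 ∉ [-1.5, 0.1) → out
#3 (3,6): internal coord 3 + (6)·τ' = +0.5147; +0.5147 ∉ [-1.5, 0.1) → out
#4 (-6,16): internal coord -6 + (16)·τ' = -12.6274; -12.6274 ∉ [-1.5, 0.1) → out
#5 (-3,-5): internal coord -3 + (-5)·τ' = -0.9289; -0.9289 ∈ [-1.5, 0.1) → IN Λ
#6 (4,17): internal coord 4 + (17)·τ' = -3.0416; -3.0416 ∉ [-1.5, 0.1) → out
#7 (6,15): internal coord 6 + (15)·τ' = -0.2132; -0.2132 ∈ [-1.5, 0.1) → IN Λ
#8 (-7,9): internal coord -7 + (9)·τ' = -10.7279; -10.7279 ∉ [-1.5, 0.1) → out
#9 (-8,-18): internal coord -8 + (-18)·τ' = -0.5442; -0.5442 ∈ [-1.5, 0.1) → IN Λ

1, 5, 7, 9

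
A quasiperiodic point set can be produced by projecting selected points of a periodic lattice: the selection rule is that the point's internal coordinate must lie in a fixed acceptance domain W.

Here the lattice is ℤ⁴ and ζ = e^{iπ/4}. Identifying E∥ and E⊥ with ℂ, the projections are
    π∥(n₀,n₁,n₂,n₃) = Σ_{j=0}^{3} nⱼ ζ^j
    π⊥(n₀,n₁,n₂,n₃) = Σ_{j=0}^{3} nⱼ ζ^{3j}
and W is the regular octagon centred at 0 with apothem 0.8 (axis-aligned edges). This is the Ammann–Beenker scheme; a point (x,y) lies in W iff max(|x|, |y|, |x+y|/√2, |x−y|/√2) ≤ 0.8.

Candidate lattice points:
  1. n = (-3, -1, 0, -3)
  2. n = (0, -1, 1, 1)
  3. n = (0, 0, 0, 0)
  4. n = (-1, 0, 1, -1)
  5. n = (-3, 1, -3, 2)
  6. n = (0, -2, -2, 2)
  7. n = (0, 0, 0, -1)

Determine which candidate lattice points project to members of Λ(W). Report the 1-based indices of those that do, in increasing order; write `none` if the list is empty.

3

Internal map: ζ^{3j} for j=0..3 gives (1,0), (−√2/2,√2/2), (0,−1), (√2/2,√2/2).
#1 (-3, -1, 0, -3): internal (-4.414214, -2.828427); octagon support 5.121320 vs apothem 0.8 → ∉ W
#2 (0, -1, 1, 1): internal (1.414214, -1.000000); octagon support 1.707107 vs apothem 0.8 → ∉ W
#3 (0, 0, 0, 0): internal (0.000000, 0.000000); octagon support 0.000000 vs apothem 0.8 → ∈ W
#4 (-1, 0, 1, -1): internal (-1.707107, -1.707107); octagon support 2.414214 vs apothem 0.8 → ∉ W
#5 (-3, 1, -3, 2): internal (-2.292893, 5.121320); octagon support 5.242641 vs apothem 0.8 → ∉ W
#6 (0, -2, -2, 2): internal (2.828427, 2.000000); octagon support 3.414214 vs apothem 0.8 → ∉ W
#7 (0, 0, 0, -1): internal (-0.707107, -0.707107); octagon support 1.000000 vs apothem 0.8 → ∉ W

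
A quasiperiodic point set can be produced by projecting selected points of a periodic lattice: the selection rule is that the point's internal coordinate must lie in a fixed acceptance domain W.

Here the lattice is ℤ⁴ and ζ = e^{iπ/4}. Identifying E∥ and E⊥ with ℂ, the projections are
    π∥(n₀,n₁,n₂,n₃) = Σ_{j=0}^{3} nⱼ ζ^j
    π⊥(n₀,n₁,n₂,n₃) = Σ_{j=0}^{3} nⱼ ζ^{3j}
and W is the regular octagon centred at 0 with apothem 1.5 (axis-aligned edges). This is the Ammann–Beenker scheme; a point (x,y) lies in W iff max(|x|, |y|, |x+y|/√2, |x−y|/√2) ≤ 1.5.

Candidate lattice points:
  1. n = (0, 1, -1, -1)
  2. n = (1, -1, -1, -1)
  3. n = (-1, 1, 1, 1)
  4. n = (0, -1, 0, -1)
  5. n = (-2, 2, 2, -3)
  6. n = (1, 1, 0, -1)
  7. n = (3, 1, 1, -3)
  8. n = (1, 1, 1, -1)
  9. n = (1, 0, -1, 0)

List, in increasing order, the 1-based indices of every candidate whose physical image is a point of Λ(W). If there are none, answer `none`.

2, 3, 4, 6, 8, 9

With ζ = e^{iπ/4} the internal vectors are ζ^0,ζ^3,ζ^6,ζ^9.
candidate 1: n = (0, 1, -1, -1) → π⊥ ≈ (-1.4142, +1.0000); max(|x|,|y|,|x±y|/√2) = 1.7071 > 1.5 ⇒ ∉ W
candidate 2: n = (1, -1, -1, -1) → π⊥ ≈ (+1.0000, -0.4142); max(|x|,|y|,|x±y|/√2) = 1.0000 ≤ 1.5 ⇒ ∈ W
candidate 3: n = (-1, 1, 1, 1) → π⊥ ≈ (-1.0000, +0.4142); max(|x|,|y|,|x±y|/√2) = 1.0000 ≤ 1.5 ⇒ ∈ W
candidate 4: n = (0, -1, 0, -1) → π⊥ ≈ (+0.0000, -1.4142); max(|x|,|y|,|x±y|/√2) = 1.4142 ≤ 1.5 ⇒ ∈ W
candidate 5: n = (-2, 2, 2, -3) → π⊥ ≈ (-5.5355, -2.7071); max(|x|,|y|,|x±y|/√2) = 5.8284 > 1.5 ⇒ ∉ W
candidate 6: n = (1, 1, 0, -1) → π⊥ ≈ (-0.4142, +0.0000); max(|x|,|y|,|x±y|/√2) = 0.4142 ≤ 1.5 ⇒ ∈ W
candidate 7: n = (3, 1, 1, -3) → π⊥ ≈ (+0.1716, -2.4142); max(|x|,|y|,|x±y|/√2) = 2.4142 > 1.5 ⇒ ∉ W
candidate 8: n = (1, 1, 1, -1) → π⊥ ≈ (-0.4142, -1.0000); max(|x|,|y|,|x±y|/√2) = 1.0000 ≤ 1.5 ⇒ ∈ W
candidate 9: n = (1, 0, -1, 0) → π⊥ ≈ (+1.0000, +1.0000); max(|x|,|y|,|x±y|/√2) = 1.4142 ≤ 1.5 ⇒ ∈ W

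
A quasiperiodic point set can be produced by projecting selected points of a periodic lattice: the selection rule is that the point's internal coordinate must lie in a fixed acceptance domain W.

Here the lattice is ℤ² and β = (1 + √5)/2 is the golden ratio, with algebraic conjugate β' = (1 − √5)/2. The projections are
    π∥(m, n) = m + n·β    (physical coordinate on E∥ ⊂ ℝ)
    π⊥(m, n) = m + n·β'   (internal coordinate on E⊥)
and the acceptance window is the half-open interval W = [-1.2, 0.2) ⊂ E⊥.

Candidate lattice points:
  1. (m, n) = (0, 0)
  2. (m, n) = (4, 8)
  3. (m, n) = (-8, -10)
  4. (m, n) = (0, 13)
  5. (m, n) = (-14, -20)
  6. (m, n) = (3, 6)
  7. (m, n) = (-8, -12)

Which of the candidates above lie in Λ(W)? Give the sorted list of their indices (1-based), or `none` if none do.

Compute β' = (1−√5)/2 = -0.6180, so π⊥(m,n) = m -0.6180·n.
candidate 1: (m,n)=(0,0) → π∥ = 0+0·β ≈ 0.0000, π⊥ = 0+0·β' ≈ 0.0000 ∈ [-1.2, 0.2) ⇒ IN Λ
candidate 2: (m,n)=(4,8) → π∥ = 4+8·β ≈ 16.9443, π⊥ = 4+8·β' ≈ -0.9443 ∈ [-1.2, 0.2) ⇒ IN Λ
candidate 3: (m,n)=(-8,-10) → π∥ = -8-10·β ≈ -24.1803, π⊥ = -8-10·β' ≈ -1.8197 ∉ [-1.2, 0.2) ⇒ out
candidate 4: (m,n)=(0,13) → π∥ = 0+13·β ≈ 21.0344, π⊥ = 0+13·β' ≈ -8.0344 ∉ [-1.2, 0.2) ⇒ out
candidate 5: (m,n)=(-14,-20) → π∥ = -14-20·β ≈ -46.3607, π⊥ = -14-20·β' ≈ -1.6393 ∉ [-1.2, 0.2) ⇒ out
candidate 6: (m,n)=(3,6) → π∥ = 3+6·β ≈ 12.7082, π⊥ = 3+6·β' ≈ -0.7082 ∈ [-1.2, 0.2) ⇒ IN Λ
candidate 7: (m,n)=(-8,-12) → π∥ = -8-12·β ≈ -27.4164, π⊥ = -8-12·β' ≈ -0.5836 ∈ [-1.2, 0.2) ⇒ IN Λ

1, 2, 6, 7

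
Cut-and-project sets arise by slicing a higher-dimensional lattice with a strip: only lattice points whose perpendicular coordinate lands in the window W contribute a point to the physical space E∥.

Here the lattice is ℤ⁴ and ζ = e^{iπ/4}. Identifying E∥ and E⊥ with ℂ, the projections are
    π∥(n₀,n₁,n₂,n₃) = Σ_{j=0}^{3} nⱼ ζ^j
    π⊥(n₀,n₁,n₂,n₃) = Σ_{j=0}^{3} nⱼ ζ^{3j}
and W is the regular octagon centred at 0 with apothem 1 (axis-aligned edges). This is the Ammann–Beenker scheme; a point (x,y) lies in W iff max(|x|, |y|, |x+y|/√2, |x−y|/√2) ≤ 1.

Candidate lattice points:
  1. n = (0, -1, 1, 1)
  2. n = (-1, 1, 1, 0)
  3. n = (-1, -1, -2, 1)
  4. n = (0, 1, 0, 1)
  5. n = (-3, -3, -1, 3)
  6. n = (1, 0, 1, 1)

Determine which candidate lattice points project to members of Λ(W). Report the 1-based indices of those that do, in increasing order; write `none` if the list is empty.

With ζ = e^{iπ/4} the internal vectors are ζ^0,ζ^3,ζ^6,ζ^9.
candidate 1: n = (0, -1, 1, 1) → π⊥ ≈ (+1.4142, -1.0000); max(|x|,|y|,|x±y|/√2) = 1.7071 > 1 ⇒ ∉ W
candidate 2: n = (-1, 1, 1, 0) → π⊥ ≈ (-1.7071, -0.2929); max(|x|,|y|,|x±y|/√2) = 1.7071 > 1 ⇒ ∉ W
candidate 3: n = (-1, -1, -2, 1) → π⊥ ≈ (+0.4142, +2.0000); max(|x|,|y|,|x±y|/√2) = 2.0000 > 1 ⇒ ∉ W
candidate 4: n = (0, 1, 0, 1) → π⊥ ≈ (+0.0000, +1.4142); max(|x|,|y|,|x±y|/√2) = 1.4142 > 1 ⇒ ∉ W
candidate 5: n = (-3, -3, -1, 3) → π⊥ ≈ (+1.2426, +1.0000); max(|x|,|y|,|x±y|/√2) = 1.5858 > 1 ⇒ ∉ W
candidate 6: n = (1, 0, 1, 1) → π⊥ ≈ (+1.7071, -0.2929); max(|x|,|y|,|x±y|/√2) = 1.7071 > 1 ⇒ ∉ W

none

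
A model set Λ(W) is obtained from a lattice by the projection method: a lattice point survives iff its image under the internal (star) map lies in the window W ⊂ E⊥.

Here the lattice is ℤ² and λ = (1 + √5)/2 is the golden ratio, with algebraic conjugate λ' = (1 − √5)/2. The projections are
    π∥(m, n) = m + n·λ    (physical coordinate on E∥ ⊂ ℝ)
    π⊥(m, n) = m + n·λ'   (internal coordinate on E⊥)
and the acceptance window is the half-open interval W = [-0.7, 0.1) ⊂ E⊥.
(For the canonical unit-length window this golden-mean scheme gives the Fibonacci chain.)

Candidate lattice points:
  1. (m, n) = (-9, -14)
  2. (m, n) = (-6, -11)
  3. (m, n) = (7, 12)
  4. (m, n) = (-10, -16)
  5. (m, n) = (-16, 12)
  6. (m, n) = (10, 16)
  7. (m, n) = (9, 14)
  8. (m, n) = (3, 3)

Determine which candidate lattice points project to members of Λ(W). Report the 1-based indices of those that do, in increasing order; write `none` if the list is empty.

λ' = (1−√5)/2 ≈ -0.6180.
[1] lift (-9,-14): star map gives -0.3475; window check -0.7 ≤ -0.3475 < 0.1 is true → IN Λ
[2] lift (-6,-11): star map gives 0.7984; window check -0.7 ≤ 0.7984 < 0.1 is false → out
[3] lift (7,12): star map gives -0.4164; window check -0.7 ≤ -0.4164 < 0.1 is true → IN Λ
[4] lift (-10,-16): star map gives -0.1115; window check -0.7 ≤ -0.1115 < 0.1 is true → IN Λ
[5] lift (-16,12): star map gives -23.4164; window check -0.7 ≤ -23.4164 < 0.1 is false → out
[6] lift (10,16): star map gives 0.1115; window check -0.7 ≤ 0.1115 < 0.1 is false → out
[7] lift (9,14): star map gives 0.3475; window check -0.7 ≤ 0.3475 < 0.1 is false → out
[8] lift (3,3): star map gives 1.1459; window check -0.7 ≤ 1.1459 < 0.1 is false → out

1, 3, 4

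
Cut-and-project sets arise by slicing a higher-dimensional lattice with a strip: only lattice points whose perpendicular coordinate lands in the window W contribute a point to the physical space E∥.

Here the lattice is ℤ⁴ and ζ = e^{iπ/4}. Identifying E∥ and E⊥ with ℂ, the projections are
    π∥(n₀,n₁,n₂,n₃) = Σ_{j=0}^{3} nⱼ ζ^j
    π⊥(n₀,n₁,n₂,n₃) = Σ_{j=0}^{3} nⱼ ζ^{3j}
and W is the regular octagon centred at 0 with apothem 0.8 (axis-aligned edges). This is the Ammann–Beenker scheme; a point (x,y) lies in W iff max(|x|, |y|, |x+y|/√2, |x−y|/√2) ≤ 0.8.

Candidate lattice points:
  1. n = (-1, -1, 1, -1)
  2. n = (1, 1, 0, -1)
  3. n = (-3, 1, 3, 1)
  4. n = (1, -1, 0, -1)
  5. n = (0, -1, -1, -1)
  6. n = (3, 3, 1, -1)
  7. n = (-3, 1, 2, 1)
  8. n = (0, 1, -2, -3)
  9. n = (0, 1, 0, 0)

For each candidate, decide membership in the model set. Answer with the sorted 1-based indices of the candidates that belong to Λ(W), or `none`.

2, 5, 6

π⊥(n) = n₀ + n₁ζ³ + n₂ζ⁶ + n₃ζ⁹ where ζ = e^{iπ/4}.
#1 (-1, -1, 1, -1): internal (-1.000000, -2.414214); octagon support 2.414214 vs apothem 0.8 → ∉ W
#2 (1, 1, 0, -1): internal (-0.414214, 0.000000); octagon support 0.414214 vs apothem 0.8 → ∈ W
#3 (-3, 1, 3, 1): internal (-3.000000, -1.585786); octagon support 3.242641 vs apothem 0.8 → ∉ W
#4 (1, -1, 0, -1): internal (1.000000, -1.414214); octagon support 1.707107 vs apothem 0.8 → ∉ W
#5 (0, -1, -1, -1): internal (0.000000, -0.414214); octagon support 0.414214 vs apothem 0.8 → ∈ W
#6 (3, 3, 1, -1): internal (0.171573, 0.414214); octagon support 0.414214 vs apothem 0.8 → ∈ W
#7 (-3, 1, 2, 1): internal (-3.000000, -0.585786); octagon support 3.000000 vs apothem 0.8 → ∉ W
#8 (0, 1, -2, -3): internal (-2.828427, 0.585786); octagon support 2.828427 vs apothem 0.8 → ∉ W
#9 (0, 1, 0, 0): internal (-0.707107, 0.707107); octagon support 1.000000 vs apothem 0.8 → ∉ W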